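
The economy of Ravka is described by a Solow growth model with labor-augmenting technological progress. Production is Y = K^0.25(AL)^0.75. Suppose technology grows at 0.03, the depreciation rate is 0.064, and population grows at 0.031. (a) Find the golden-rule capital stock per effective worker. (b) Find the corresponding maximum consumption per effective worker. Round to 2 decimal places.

(a) k_gold ≈ 2.52; (b) c_gold ≈ 0.94

n + g + δ = 0.031 + 0.03 + 0.064 = 0.125.
Setting f'(k) = n+g+δ gives 0.25·k^(0.25−1) = 0.125, hence k_gold = (0.25/0.125)^(1/0.75) ≈ 2.5198.
y_gold = 2.5198^0.25 ≈ 1.2599; c_gold = y_gold − 0.125·k_gold ≈ 0.9449.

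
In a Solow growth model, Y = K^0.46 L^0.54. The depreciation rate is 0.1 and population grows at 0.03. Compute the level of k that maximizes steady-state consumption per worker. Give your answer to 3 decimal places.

k_gold ≈ 10.383

The effective depreciation rate is n + δ = 0.03 + 0.1 = 0.13.
At the golden rule the marginal product of capital equals n+δ: 0.46·k^(0.46−1) = 0.13. Solving, k_gold = (0.46/0.13)^(1/0.54) ≈ 10.3830.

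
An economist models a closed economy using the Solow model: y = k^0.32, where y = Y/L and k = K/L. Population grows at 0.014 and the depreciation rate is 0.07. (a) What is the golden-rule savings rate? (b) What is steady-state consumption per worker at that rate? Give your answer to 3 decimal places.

(a) s_gold = 0.320; (b) c_gold ≈ 1.276

n + δ = 0.014 + 0.07 = 0.084.
For Cobb-Douglas, s_gold equals capital's share: s_gold = 0.32.
At the golden rule the marginal product of capital equals n+δ: 0.32·k^(0.32−1) = 0.084. Solving, k_gold = (0.32/0.084)^(1/0.68) ≈ 7.1486.
y_gold = 7.1486^0.32 ≈ 1.8765; c_gold = (1−0.32)·y_gold ≈ 1.2760.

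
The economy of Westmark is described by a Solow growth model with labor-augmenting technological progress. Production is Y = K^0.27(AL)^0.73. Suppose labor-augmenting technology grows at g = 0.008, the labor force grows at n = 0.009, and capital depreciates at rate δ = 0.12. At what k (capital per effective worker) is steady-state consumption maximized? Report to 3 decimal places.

Capital per effective worker breaks even when investment replaces (n + g + δ)·k; here n + g + δ = 0.137.
Maximizing c = f(k) − (n+g+δ)·k gives f'(k) = n+g+δ, i.e. 0.27·k^(0.27−1) = 0.137, so k_gold = (0.27/0.137)^(1/0.73) ≈ 2.5329.

k_gold ≈ 2.533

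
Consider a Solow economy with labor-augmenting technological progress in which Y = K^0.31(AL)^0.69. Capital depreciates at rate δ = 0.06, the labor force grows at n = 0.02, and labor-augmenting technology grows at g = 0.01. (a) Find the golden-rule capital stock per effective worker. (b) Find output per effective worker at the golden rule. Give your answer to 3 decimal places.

The effective depreciation rate is n + g + δ = 0.02 + 0.01 + 0.06 = 0.09.
Setting f'(k) = n+g+δ gives 0.31·k^(0.31−1) = 0.09, hence k_gold = (0.31/0.09)^(1/0.69) ≈ 6.0039.
y_gold = 6.0039^0.31 ≈ 1.7431.

(a) k_gold ≈ 6.004; (b) y_gold ≈ 1.743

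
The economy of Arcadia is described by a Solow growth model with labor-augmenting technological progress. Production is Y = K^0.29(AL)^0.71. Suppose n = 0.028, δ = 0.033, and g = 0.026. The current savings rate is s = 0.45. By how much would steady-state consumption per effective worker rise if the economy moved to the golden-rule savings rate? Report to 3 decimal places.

Δc ≈ 0.085

Capital per effective worker breaks even when investment replaces (n + g + δ)·k; here n + g + δ = 0.087.
Current steady state (s = 0.45): k* = (0.45/0.087)^(1/0.71) ≈ 10.1205, y* = 10.1205^0.29 ≈ 1.9566, c* = (1−0.45)·1.9566 ≈ 1.0761.
Maximizing c = f(k) − (n+g+δ)·k gives f'(k) = n+g+δ, i.e. 0.29·k^(0.29−1) = 0.087, so k_gold = (0.29/0.087)^(1/0.71) ≈ 5.4507.
y_gold = 5.4507^0.29 ≈ 1.6352, c_gold = y_gold − 0.087·k_gold ≈ 1.1610.
Gain: Δc = 1.1610 − 1.0761 ≈ 0.0848.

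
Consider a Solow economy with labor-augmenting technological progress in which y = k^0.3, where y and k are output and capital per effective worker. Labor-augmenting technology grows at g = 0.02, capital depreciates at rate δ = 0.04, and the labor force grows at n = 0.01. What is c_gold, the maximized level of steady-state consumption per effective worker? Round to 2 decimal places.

Break-even investment rate: n + g + δ = 0.01 + 0.02 + 0.04 = 0.07.
Setting f'(k) = n+g+δ gives 0.3·k^(0.3−1) = 0.07, hence k_gold = (0.3/0.07)^(1/0.7) ≈ 7.9963.
y_gold = 7.9963^0.3 ≈ 1.8658.
c_gold = y_gold − (n+g+δ)·k_gold = 1.8658 − 0.07·7.9963 ≈ 1.3061.

c_gold ≈ 1.31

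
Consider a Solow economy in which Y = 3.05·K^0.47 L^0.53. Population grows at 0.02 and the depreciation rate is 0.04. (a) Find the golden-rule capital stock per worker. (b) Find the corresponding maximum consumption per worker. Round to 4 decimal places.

Break-even investment rate: n + δ = 0.02 + 0.04 = 0.06.
Golden rule sets MPK = n+δ: 0.47·3.05·k^(0.47−1) = 0.06, so k_gold = (0.47·3.05/0.06)^(1/0.53) ≈ 398.5336.
y_gold = 3.05·398.5336^0.47 ≈ 50.8766; c_gold = y_gold − 0.06·k_gold ≈ 26.9646.

(a) k_gold ≈ 398.5336; (b) c_gold ≈ 26.9646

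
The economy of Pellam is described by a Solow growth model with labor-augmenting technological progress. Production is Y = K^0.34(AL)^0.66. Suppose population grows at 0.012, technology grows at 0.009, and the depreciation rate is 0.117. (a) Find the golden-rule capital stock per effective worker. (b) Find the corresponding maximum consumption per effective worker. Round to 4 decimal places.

(a) k_gold ≈ 3.9204; (b) c_gold ≈ 1.0502

Capital per effective worker breaks even when investment replaces (n + g + δ)·k; here n + g + δ = 0.138.
At the golden rule the marginal product of capital equals n+g+δ: 0.34·k^(0.34−1) = 0.138. Solving, k_gold = (0.34/0.138)^(1/0.66) ≈ 3.9204.
y_gold = 3.9204^0.34 ≈ 1.5912; c_gold = y_gold − 0.138·k_gold ≈ 1.0502.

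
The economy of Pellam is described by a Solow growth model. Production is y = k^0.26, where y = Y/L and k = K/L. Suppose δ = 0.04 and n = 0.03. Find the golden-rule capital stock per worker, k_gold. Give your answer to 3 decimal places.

k_gold ≈ 5.890

The effective depreciation rate is n + δ = 0.03 + 0.04 = 0.07.
Setting f'(k) = n+δ gives 0.26·k^(0.26−1) = 0.07, hence k_gold = (0.26/0.07)^(1/0.74) ≈ 5.8898.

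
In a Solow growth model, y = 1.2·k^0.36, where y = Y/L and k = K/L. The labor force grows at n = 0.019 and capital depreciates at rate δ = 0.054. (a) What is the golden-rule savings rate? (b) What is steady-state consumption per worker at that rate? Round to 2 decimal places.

Capital per worker breaks even when investment replaces (n + δ)·k; here n + δ = 0.073.
For Cobb-Douglas, s_gold equals capital's share: s_gold = 0.36.
At the golden rule the marginal product of capital equals n+δ: 0.36·1.2·k^(0.36−1) = 0.073. Solving, k_gold = (0.36·1.2/0.073)^(1/0.64) ≈ 16.0880.
y_gold = 1.2·16.0880^0.36 ≈ 3.2623; c_gold = (1−0.36)·y_gold ≈ 2.0879.

(a) s_gold = 0.36; (b) c_gold ≈ 2.09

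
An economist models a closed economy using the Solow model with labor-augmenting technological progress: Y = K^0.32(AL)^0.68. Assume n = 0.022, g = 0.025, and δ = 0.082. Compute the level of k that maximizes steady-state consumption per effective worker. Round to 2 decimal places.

n + g + δ = 0.022 + 0.025 + 0.082 = 0.129.
Golden rule sets MPK = n+g+δ: 0.32·k^(0.32−1) = 0.129, so k_gold = (0.32/0.129)^(1/0.68) ≈ 3.8040.

k_gold ≈ 3.80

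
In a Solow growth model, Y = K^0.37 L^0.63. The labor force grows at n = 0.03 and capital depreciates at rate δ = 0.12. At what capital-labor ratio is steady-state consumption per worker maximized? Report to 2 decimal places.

k_gold ≈ 4.19

n + δ = 0.03 + 0.12 = 0.15.
Golden rule sets MPK = n+δ: 0.37·k^(0.37−1) = 0.15, so k_gold = (0.37/0.15)^(1/0.63) ≈ 4.1918.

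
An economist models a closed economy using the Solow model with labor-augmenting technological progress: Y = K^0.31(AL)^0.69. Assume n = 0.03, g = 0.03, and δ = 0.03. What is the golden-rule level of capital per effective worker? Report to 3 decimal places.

k_gold ≈ 6.004

n + g + δ = 0.03 + 0.03 + 0.03 = 0.09.
Maximizing c = f(k) − (n+g+δ)·k gives f'(k) = n+g+δ, i.e. 0.31·k^(0.31−1) = 0.09, so k_gold = (0.31/0.09)^(1/0.69) ≈ 6.0039.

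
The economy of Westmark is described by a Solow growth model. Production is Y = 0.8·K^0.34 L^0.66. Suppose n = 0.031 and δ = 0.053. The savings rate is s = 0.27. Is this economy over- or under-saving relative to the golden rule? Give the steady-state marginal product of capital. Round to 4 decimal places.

Break-even investment rate: n + δ = 0.031 + 0.053 = 0.084.
Steady-state k*: s·A·k^0.34 = 0.084·k gives k* = (0.27·0.8/0.084)^(1/0.66) ≈ 4.1829.
MPK = 0.34·0.8·4.1829^(-0.66) ≈ 0.1058.
MPK > n+δ = 0.084, so the economy is dynamically efficient (under-saving).

under-saving; MPK ≈ 0.1058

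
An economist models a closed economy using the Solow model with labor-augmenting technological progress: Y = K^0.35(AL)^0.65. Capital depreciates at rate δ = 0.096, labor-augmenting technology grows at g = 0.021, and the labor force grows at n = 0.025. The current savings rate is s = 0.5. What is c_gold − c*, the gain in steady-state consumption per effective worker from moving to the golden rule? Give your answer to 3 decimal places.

n + g + δ = 0.025 + 0.021 + 0.096 = 0.142.
Current steady state (s = 0.5): k* = (0.5/0.142)^(1/0.65) ≈ 6.9350, y* = 6.9350^0.35 ≈ 1.9696, c* = (1−0.5)·1.9696 ≈ 0.9848.
Golden rule sets MPK = n+g+δ: 0.35·k^(0.35−1) = 0.142, so k_gold = (0.35/0.142)^(1/0.65) ≈ 4.0062.
y_gold = 4.0062^0.35 ≈ 1.6254, c_gold = y_gold − 0.142·k_gold ≈ 1.0565.
Gain: Δc = 1.0565 − 0.9848 ≈ 0.0717.

Δc ≈ 0.072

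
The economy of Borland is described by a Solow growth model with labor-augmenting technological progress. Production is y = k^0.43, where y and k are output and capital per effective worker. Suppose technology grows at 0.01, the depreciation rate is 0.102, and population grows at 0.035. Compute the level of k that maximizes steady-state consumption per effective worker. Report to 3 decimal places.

k_gold ≈ 6.574

n + g + δ = 0.035 + 0.01 + 0.102 = 0.147.
Setting f'(k) = n+g+δ gives 0.43·k^(0.43−1) = 0.147, hence k_gold = (0.43/0.147)^(1/0.57) ≈ 6.5737.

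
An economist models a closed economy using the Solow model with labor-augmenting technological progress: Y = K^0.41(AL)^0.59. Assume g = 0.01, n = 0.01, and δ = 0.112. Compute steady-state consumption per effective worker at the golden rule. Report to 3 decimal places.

c_gold ≈ 1.297

The effective depreciation rate is n + g + δ = 0.01 + 0.01 + 0.112 = 0.132.
Golden rule sets MPK = n+g+δ: 0.41·k^(0.41−1) = 0.132, so k_gold = (0.41/0.132)^(1/0.59) ≈ 6.8274.
y_gold = 6.8274^0.41 ≈ 2.1981.
c_gold = y_gold − (n+g+δ)·k_gold = 2.1981 − 0.132·6.8274 ≈ 1.2969.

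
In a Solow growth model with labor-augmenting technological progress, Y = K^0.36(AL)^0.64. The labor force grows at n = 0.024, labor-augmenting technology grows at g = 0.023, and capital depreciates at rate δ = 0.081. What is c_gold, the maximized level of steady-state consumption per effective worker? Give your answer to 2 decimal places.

c_gold ≈ 1.14

The effective depreciation rate is n + g + δ = 0.024 + 0.023 + 0.081 = 0.128.
Maximizing c = f(k) − (n+g+δ)·k gives f'(k) = n+g+δ, i.e. 0.36·k^(0.36−1) = 0.128, so k_gold = (0.36/0.128)^(1/0.64) ≈ 5.0316.
y_gold = 5.0316^0.36 ≈ 1.7890.
c_gold = y_gold − (n+g+δ)·k_gold = 1.7890 − 0.128·5.0316 ≈ 1.1450.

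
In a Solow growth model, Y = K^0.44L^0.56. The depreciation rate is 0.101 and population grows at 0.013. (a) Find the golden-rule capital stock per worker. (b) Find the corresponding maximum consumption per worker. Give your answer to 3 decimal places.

(a) k_gold ≈ 11.153; (b) c_gold ≈ 1.618

Break-even investment rate: n + δ = 0.013 + 0.101 = 0.114.
Setting f'(k) = n+δ gives 0.44·k^(0.44−1) = 0.114, hence k_gold = (0.44/0.114)^(1/0.56) ≈ 11.1534.
y_gold = 11.1534^0.44 ≈ 2.8897; c_gold = y_gold − 0.114·k_gold ≈ 1.6183.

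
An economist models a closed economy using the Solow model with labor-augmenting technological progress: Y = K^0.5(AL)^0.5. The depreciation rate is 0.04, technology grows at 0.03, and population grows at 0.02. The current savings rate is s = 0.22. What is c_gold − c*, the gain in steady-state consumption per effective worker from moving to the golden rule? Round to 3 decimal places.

Δc ≈ 0.871

n + g + δ = 0.02 + 0.03 + 0.04 = 0.09.
Current steady state (s = 0.22): k* = (0.22/0.09)^(1/0.5) ≈ 5.9753, y* = 5.9753^0.5 ≈ 2.4444, c* = (1−0.22)·2.4444 ≈ 1.9067.
Golden rule sets MPK = n+g+δ: 0.5·k^(0.5−1) = 0.09, so k_gold = (0.5/0.09)^(1/0.5) ≈ 30.8642.
y_gold = 30.8642^0.5 ≈ 5.5556, c_gold = y_gold − 0.09·k_gold ≈ 2.7778.
Gain: Δc = 2.7778 − 1.9067 ≈ 0.8711.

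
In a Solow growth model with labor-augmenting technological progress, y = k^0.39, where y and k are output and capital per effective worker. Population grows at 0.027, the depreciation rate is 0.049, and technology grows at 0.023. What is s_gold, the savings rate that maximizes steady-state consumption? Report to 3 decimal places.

Break-even investment rate: n + g + δ = 0.027 + 0.023 + 0.049 = 0.099.
At the golden rule MPK = n+g+δ, and in any Cobb-Douglas steady state s = (n+g+δ)·k/y = MPK·k/y = capital's share 0.39.

s_gold = 0.390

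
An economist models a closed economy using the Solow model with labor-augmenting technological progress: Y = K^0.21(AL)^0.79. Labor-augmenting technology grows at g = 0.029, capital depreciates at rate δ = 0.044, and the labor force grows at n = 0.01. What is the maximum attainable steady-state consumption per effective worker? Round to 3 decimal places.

c_gold ≈ 1.011

n + g + δ = 0.01 + 0.029 + 0.044 = 0.083.
Setting f'(k) = n+g+δ gives 0.21·k^(0.21−1) = 0.083, hence k_gold = (0.21/0.083)^(1/0.79) ≈ 3.2382.
y_gold = 3.2382^0.21 ≈ 1.2799.
c_gold = y_gold − (n+g+δ)·k_gold = 1.2799 − 0.083·3.2382 ≈ 1.0111.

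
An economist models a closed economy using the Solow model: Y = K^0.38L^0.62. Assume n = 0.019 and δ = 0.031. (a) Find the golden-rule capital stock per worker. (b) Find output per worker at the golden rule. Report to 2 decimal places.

(a) k_gold ≈ 26.34; (b) y_gold ≈ 3.47

n + δ = 0.019 + 0.031 = 0.05.
At the golden rule the marginal product of capital equals n+δ: 0.38·k^(0.38−1) = 0.05. Solving, k_gold = (0.38/0.05)^(1/0.62) ≈ 26.3431.
y_gold = 26.3431^0.38 ≈ 3.4662.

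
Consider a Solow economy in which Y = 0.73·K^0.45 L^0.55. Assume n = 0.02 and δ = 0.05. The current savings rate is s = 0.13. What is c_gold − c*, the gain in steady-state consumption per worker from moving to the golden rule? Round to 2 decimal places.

Δc ≈ 0.61

Break-even investment rate: n + δ = 0.02 + 0.05 = 0.07.
Current steady state (s = 0.13): k* = (0.13·0.73/0.07)^(1/0.55) ≈ 1.7390, y* = 0.73·1.7390^0.45 ≈ 0.9364, c* = (1−0.13)·0.9364 ≈ 0.8147.
At the golden rule the marginal product of capital equals n+δ: 0.45·0.73·k^(0.45−1) = 0.07. Solving, k_gold = (0.45·0.73/0.07)^(1/0.55) ≈ 16.6263.
y_gold = 0.73·16.6263^0.45 ≈ 2.5863, c_gold = y_gold − 0.07·k_gold ≈ 1.4225.
Gain: Δc = 1.4225 − 0.8147 ≈ 0.6078.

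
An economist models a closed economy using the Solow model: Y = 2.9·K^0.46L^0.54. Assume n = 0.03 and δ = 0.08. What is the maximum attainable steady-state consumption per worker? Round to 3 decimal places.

c_gold ≈ 13.122

n + δ = 0.03 + 0.08 = 0.11.
At the golden rule the marginal product of capital equals n+δ: 0.46·2.9·k^(0.46−1) = 0.11. Solving, k_gold = (0.46·2.9/0.11)^(1/0.54) ≈ 101.6176.
y_gold = 2.9·101.6176^0.46 ≈ 24.2999.
c_gold = y_gold − (n+δ)·k_gold = 24.2999 − 0.11·101.6176 ≈ 13.1219.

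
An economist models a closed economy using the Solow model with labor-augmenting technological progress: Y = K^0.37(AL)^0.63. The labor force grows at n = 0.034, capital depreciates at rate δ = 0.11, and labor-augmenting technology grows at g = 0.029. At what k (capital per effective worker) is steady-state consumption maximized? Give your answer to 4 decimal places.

k_gold ≈ 3.3424

Break-even investment rate: n + g + δ = 0.034 + 0.029 + 0.11 = 0.173.
Setting f'(k) = n+g+δ gives 0.37·k^(0.37−1) = 0.173, hence k_gold = (0.37/0.173)^(1/0.63) ≈ 3.3424.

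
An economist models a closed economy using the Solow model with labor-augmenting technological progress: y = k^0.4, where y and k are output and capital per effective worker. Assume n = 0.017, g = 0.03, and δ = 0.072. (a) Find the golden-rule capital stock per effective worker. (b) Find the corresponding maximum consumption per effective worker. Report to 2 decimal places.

(a) k_gold ≈ 7.54; (b) c_gold ≈ 1.35

n + g + δ = 0.017 + 0.03 + 0.072 = 0.119.
Setting f'(k) = n+g+δ gives 0.4·k^(0.4−1) = 0.119, hence k_gold = (0.4/0.119)^(1/0.6) ≈ 7.5426.
y_gold = 7.5426^0.4 ≈ 2.2439; c_gold = y_gold − 0.119·k_gold ≈ 1.3464.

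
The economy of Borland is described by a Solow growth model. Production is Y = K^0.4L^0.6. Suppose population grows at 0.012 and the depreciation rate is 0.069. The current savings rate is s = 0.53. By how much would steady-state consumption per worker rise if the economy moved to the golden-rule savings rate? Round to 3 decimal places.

Δc ≈ 0.096

The effective depreciation rate is n + δ = 0.012 + 0.069 = 0.081.
Current steady state (s = 0.53): k* = (0.53/0.081)^(1/0.6) ≈ 22.8903, y* = 22.8903^0.4 ≈ 3.4983, c* = (1−0.53)·3.4983 ≈ 1.6442.
At the golden rule the marginal product of capital equals n+δ: 0.4·k^(0.4−1) = 0.081. Solving, k_gold = (0.4/0.081)^(1/0.6) ≈ 14.3205.
y_gold = 14.3205^0.4 ≈ 2.8999, c_gold = y_gold − 0.081·k_gold ≈ 1.7399.
Gain: Δc = 1.7399 − 1.6442 ≈ 0.0957.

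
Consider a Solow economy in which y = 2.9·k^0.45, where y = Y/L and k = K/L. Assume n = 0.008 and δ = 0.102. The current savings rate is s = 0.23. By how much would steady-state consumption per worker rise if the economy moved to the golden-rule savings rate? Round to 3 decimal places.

Δc ≈ 2.312

The effective depreciation rate is n + δ = 0.008 + 0.102 = 0.11.
Current steady state (s = 0.23): k* = (0.23·2.9/0.11)^(1/0.55) ≈ 26.4942, y* = 2.9·26.4942^0.45 ≈ 12.6711, c* = (1−0.23)·12.6711 ≈ 9.7568.
Setting f'(k) = n+δ gives 0.45·2.9·k^(0.45−1) = 0.11, hence k_gold = (0.45·2.9/0.11)^(1/0.55) ≈ 89.7684.
y_gold = 2.9·89.7684^0.45 ≈ 21.9434, c_gold = y_gold − 0.11·k_gold ≈ 12.0689.
Gain: Δc = 12.0689 − 9.7568 ≈ 2.3121.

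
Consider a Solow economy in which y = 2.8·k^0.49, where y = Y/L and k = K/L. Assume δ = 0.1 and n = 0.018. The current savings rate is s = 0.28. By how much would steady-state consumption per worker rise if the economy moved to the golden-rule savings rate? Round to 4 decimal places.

The effective depreciation rate is n + δ = 0.018 + 0.1 = 0.118.
Current steady state (s = 0.28): k* = (0.28·2.8/0.118)^(1/0.51) ≈ 40.9841, y* = 2.8·40.9841^0.49 ≈ 17.2719, c* = (1−0.28)·17.2719 ≈ 12.4358.
Setting f'(k) = n+δ gives 0.49·2.8·k^(0.49−1) = 0.118, hence k_gold = (0.49·2.8/0.118)^(1/0.51) ≈ 122.7894.
y_gold = 2.8·122.7894^0.49 ≈ 29.5697, c_gold = y_gold − 0.118·k_gold ≈ 15.0805.
Gain: Δc = 15.0805 − 12.4358 ≈ 2.6448.

Δc ≈ 2.6448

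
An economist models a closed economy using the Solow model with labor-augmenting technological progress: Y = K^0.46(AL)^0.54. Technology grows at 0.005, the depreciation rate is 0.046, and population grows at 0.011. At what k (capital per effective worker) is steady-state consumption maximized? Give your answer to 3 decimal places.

k_gold ≈ 40.906

The effective depreciation rate is n + g + δ = 0.011 + 0.005 + 0.046 = 0.062.
At the golden rule the marginal product of capital equals n+g+δ: 0.46·k^(0.46−1) = 0.062. Solving, k_gold = (0.46/0.062)^(1/0.54) ≈ 40.9062.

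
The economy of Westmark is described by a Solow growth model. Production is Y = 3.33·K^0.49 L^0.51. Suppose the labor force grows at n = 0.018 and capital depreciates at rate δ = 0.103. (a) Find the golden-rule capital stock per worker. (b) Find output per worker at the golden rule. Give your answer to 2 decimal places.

The effective depreciation rate is n + δ = 0.018 + 0.103 = 0.121.
Maximizing c = f(k) − (n+δ)·k gives f'(k) = n+δ, i.e. 0.49·3.33·k^(0.49−1) = 0.121, so k_gold = (0.49·3.33/0.121)^(1/0.51) ≈ 164.2109.
y_gold = 3.33·164.2109^0.49 ≈ 40.5500.

(a) k_gold ≈ 164.21; (b) y_gold ≈ 40.55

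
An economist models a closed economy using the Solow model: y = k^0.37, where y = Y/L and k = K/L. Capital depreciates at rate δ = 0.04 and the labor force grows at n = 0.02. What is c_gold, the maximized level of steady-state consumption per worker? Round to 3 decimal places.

Capital per worker breaks even when investment replaces (n + δ)·k; here n + δ = 0.06.
Golden rule sets MPK = n+δ: 0.37·k^(0.37−1) = 0.06, so k_gold = (0.37/0.06)^(1/0.63) ≈ 17.9493.
y_gold = 17.9493^0.37 ≈ 2.9107.
c_gold = y_gold − (n+δ)·k_gold = 2.9107 − 0.06·17.9493 ≈ 1.8337.

c_gold ≈ 1.834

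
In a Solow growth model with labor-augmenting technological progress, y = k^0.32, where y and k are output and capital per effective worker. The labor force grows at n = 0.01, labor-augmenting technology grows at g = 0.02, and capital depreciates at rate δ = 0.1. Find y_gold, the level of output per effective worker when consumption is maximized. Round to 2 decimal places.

y_gold ≈ 1.53

n + g + δ = 0.01 + 0.02 + 0.1 = 0.13.
Setting f'(k) = n+g+δ gives 0.32·k^(0.32−1) = 0.13, hence k_gold = (0.32/0.13)^(1/0.68) ≈ 3.7610.
Output: y_gold = k_gold^0.32 = 3.7610^0.32 ≈ 1.5279.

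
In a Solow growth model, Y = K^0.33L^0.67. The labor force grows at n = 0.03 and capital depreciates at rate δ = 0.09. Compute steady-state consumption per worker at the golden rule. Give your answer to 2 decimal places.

n + δ = 0.03 + 0.09 = 0.12.
Setting f'(k) = n+δ gives 0.33·k^(0.33−1) = 0.12, hence k_gold = (0.33/0.12)^(1/0.67) ≈ 4.5261.
y_gold = 4.5261^0.33 ≈ 1.6458.
c_gold = y_gold − (n+δ)·k_gold = 1.6458 − 0.12·4.5261 ≈ 1.1027.

c_gold ≈ 1.10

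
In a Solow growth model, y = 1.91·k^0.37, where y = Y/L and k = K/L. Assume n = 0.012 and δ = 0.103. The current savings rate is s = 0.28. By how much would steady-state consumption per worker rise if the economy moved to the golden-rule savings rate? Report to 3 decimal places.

n + δ = 0.012 + 0.103 = 0.115.
Current steady state (s = 0.28): k* = (0.28·1.91/0.115)^(1/0.63) ≈ 11.4687, y* = 1.91·11.4687^0.37 ≈ 4.7104, c* = (1−0.28)·4.7104 ≈ 3.3915.
Maximizing c = f(k) − (n+δ)·k gives f'(k) = n+δ, i.e. 0.37·1.91·k^(0.37−1) = 0.115, so k_gold = (0.37·1.91/0.115)^(1/0.63) ≈ 17.8503.
y_gold = 1.91·17.8503^0.37 ≈ 5.5481, c_gold = y_gold − 0.115·k_gold ≈ 3.4953.
Gain: Δc = 3.4953 − 3.3915 ≈ 0.1038.

Δc ≈ 0.104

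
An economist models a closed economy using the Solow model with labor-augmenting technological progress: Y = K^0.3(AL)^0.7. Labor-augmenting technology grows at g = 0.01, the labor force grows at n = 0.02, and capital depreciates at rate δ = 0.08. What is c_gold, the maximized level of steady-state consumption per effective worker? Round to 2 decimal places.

n + g + δ = 0.02 + 0.01 + 0.08 = 0.11.
At the golden rule the marginal product of capital equals n+g+δ: 0.3·k^(0.3−1) = 0.11. Solving, k_gold = (0.3/0.11)^(1/0.7) ≈ 4.1925.
y_gold = 4.1925^0.3 ≈ 1.5372.
c_gold = y_gold − (n+g+δ)·k_gold = 1.5372 − 0.11·4.1925 ≈ 1.0761.

c_gold ≈ 1.08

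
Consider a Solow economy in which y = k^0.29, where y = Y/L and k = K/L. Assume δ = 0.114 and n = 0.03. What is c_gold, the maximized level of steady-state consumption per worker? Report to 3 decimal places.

Break-even investment rate: n + δ = 0.03 + 0.114 = 0.144.
At the golden rule the marginal product of capital equals n+δ: 0.29·k^(0.29−1) = 0.144. Solving, k_gold = (0.29/0.144)^(1/0.71) ≈ 2.6805.
y_gold = 2.6805^0.29 ≈ 1.3310.
c_gold = y_gold − (n+δ)·k_gold = 1.3310 − 0.144·2.6805 ≈ 0.9450.

c_gold ≈ 0.945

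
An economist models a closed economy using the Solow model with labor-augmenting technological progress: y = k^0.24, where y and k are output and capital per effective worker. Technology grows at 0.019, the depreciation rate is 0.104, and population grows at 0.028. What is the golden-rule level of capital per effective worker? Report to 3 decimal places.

k_gold ≈ 1.840

n + g + δ = 0.028 + 0.019 + 0.104 = 0.151.
Golden rule sets MPK = n+g+δ: 0.24·k^(0.24−1) = 0.151, so k_gold = (0.24/0.151)^(1/0.76) ≈ 1.8398.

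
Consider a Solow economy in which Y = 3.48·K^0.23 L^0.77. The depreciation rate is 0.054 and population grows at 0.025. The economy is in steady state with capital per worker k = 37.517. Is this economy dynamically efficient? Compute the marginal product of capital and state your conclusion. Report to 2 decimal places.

Break-even investment rate: n + δ = 0.025 + 0.054 = 0.079.
MPK = 0.23·3.48·k^(0.23−1) = 0.23·3.48·37.517^(-0.77) ≈ 0.0491.
MPK < 0.079, so the economy is dynamically inefficient (over-saving).

dynamically inefficient; MPK ≈ 0.05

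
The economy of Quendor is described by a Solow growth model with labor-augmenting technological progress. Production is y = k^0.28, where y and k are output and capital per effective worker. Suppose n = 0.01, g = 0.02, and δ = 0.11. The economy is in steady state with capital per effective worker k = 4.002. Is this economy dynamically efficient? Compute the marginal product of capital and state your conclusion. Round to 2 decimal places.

The effective depreciation rate is n + g + δ = 0.01 + 0.02 + 0.11 = 0.14.
MPK = 0.28·k^(0.28−1) = 0.28·4.002^(-0.72) ≈ 0.1032.
MPK < 0.14, so the economy is dynamically inefficient (over-saving).

dynamically inefficient; MPK ≈ 0.10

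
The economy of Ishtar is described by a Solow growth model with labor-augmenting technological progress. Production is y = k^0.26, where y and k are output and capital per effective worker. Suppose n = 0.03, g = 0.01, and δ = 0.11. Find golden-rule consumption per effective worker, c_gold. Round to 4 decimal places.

Break-even investment rate: n + g + δ = 0.03 + 0.01 + 0.11 = 0.15.
Maximizing c = f(k) − (n+g+δ)·k gives f'(k) = n+g+δ, i.e. 0.26·k^(0.26−1) = 0.15, so k_gold = (0.26/0.15)^(1/0.74) ≈ 2.1029.
y_gold = 2.1029^0.26 ≈ 1.2132.
c_gold = y_gold − (n+g+δ)·k_gold = 1.2132 − 0.15·2.1029 ≈ 0.8978.

c_gold ≈ 0.8978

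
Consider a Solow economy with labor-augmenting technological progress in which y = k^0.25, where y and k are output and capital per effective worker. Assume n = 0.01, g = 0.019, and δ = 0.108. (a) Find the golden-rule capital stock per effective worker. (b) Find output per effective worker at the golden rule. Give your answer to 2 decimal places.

Break-even investment rate: n + g + δ = 0.01 + 0.019 + 0.108 = 0.137.
Maximizing c = f(k) − (n+g+δ)·k gives f'(k) = n+g+δ, i.e. 0.25·k^(0.25−1) = 0.137, so k_gold = (0.25/0.137)^(1/0.75) ≈ 2.2299.
y_gold = 2.2299^0.25 ≈ 1.2220.

(a) k_gold ≈ 2.23; (b) y_gold ≈ 1.22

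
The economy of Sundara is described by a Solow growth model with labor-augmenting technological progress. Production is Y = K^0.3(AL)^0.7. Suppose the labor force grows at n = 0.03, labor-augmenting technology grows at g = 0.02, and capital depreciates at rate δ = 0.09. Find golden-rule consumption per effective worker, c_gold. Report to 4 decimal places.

n + g + δ = 0.03 + 0.02 + 0.09 = 0.14.
At the golden rule the marginal product of capital equals n+g+δ: 0.3·k^(0.3−1) = 0.14. Solving, k_gold = (0.3/0.14)^(1/0.7) ≈ 2.9706.
y_gold = 2.9706^0.3 ≈ 1.3863.
c_gold = y_gold − (n+g+δ)·k_gold = 1.3863 − 0.14·2.9706 ≈ 0.9704.

c_gold ≈ 0.9704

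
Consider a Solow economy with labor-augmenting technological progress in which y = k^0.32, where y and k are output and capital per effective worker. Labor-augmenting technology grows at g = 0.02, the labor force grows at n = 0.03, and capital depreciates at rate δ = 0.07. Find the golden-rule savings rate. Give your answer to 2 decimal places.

s_gold = 0.32

Capital per effective worker breaks even when investment replaces (n + g + δ)·k; here n + g + δ = 0.12.
At the golden rule MPK = n+g+δ, and in any Cobb-Douglas steady state s = (n+g+δ)·k/y = MPK·k/y = capital's share 0.32.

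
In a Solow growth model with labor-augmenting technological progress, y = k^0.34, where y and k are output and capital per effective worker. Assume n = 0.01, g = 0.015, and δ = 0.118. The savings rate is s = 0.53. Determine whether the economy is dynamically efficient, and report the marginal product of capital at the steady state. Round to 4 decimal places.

The effective depreciation rate is n + g + δ = 0.01 + 0.015 + 0.118 = 0.143.
Steady-state k*: s·k^0.34 = 0.143·k gives k* = (0.53/0.143)^(1/0.66) ≈ 7.2783.
MPK = 0.34·7.2783^(-0.66) ≈ 0.0917.
MPK < n+g+δ = 0.143, so the economy is dynamically inefficient (over-saving).

dynamically inefficient; MPK ≈ 0.0917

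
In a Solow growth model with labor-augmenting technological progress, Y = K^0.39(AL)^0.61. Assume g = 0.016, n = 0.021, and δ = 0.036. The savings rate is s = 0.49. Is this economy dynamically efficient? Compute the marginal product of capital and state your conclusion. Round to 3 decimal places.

The effective depreciation rate is n + g + δ = 0.021 + 0.016 + 0.036 = 0.073.
Steady-state k*: s·k^0.39 = 0.073·k gives k* = (0.49/0.073)^(1/0.61) ≈ 22.6741.
MPK = 0.39·22.6741^(-0.61) ≈ 0.0581.
MPK < n+g+δ = 0.073, so the economy is dynamically inefficient (over-saving).

dynamically inefficient; MPK ≈ 0.058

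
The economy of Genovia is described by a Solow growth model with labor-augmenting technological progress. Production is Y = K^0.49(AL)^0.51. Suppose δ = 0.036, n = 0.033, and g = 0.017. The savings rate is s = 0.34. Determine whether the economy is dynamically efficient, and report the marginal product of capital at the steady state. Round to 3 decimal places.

Capital per effective worker breaks even when investment replaces (n + g + δ)·k; here n + g + δ = 0.086.
Steady-state k*: s·k^0.49 = 0.086·k gives k* = (0.34/0.086)^(1/0.51) ≈ 14.8098.
MPK = 0.49·14.8098^(-0.51) ≈ 0.1239.
MPK > n+g+δ = 0.086, so the economy is dynamically efficient (under-saving).

dynamically efficient; MPK ≈ 0.124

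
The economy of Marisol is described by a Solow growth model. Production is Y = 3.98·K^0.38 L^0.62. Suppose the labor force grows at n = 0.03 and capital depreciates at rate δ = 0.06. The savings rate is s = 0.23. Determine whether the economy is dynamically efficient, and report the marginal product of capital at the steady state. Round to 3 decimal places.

The effective depreciation rate is n + δ = 0.03 + 0.06 = 0.09.
Steady-state k*: s·A·k^0.38 = 0.09·k gives k* = (0.23·3.98/0.09)^(1/0.62) ≈ 42.1490.
MPK = 0.38·3.98·42.1490^(-0.62) ≈ 0.1487.
MPK > n+δ = 0.09, so the economy is dynamically efficient (under-saving).

dynamically efficient; MPK ≈ 0.149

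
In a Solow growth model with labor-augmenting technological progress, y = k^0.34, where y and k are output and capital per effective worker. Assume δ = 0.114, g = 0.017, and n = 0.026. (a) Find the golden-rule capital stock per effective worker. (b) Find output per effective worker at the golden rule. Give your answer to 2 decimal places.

n + g + δ = 0.026 + 0.017 + 0.114 = 0.157.
Golden rule sets MPK = n+g+δ: 0.34·k^(0.34−1) = 0.157, so k_gold = (0.34/0.157)^(1/0.66) ≈ 3.2244.
y_gold = 3.2244^0.34 ≈ 1.4889.

(a) k_gold ≈ 3.22; (b) y_gold ≈ 1.49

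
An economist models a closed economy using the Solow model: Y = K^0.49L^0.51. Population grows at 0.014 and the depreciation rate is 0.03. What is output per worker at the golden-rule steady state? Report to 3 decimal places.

n + δ = 0.014 + 0.03 = 0.044.
Golden rule sets MPK = n+δ: 0.49·k^(0.49−1) = 0.044, so k_gold = (0.49/0.044)^(1/0.51) ≈ 112.8335.
Output: y_gold = k_gold^0.49 = 112.8335^0.49 ≈ 10.1320.

y_gold ≈ 10.132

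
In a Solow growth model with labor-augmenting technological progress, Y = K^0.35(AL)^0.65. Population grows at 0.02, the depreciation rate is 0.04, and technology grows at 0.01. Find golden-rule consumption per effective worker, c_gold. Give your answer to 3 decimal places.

c_gold ≈ 1.546

n + g + δ = 0.02 + 0.01 + 0.04 = 0.07.
Maximizing c = f(k) − (n+g+δ)·k gives f'(k) = n+g+δ, i.e. 0.35·k^(0.35−1) = 0.07, so k_gold = (0.35/0.07)^(1/0.65) ≈ 11.8943.
y_gold = 11.8943^0.35 ≈ 2.3789.
c_gold = y_gold − (n+g+δ)·k_gold = 2.3789 − 0.07·11.8943 ≈ 1.5463.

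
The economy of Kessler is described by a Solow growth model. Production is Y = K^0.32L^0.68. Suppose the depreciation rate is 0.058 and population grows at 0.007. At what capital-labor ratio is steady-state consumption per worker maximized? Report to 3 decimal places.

n + δ = 0.007 + 0.058 = 0.065.
At the golden rule the marginal product of capital equals n+δ: 0.32·k^(0.32−1) = 0.065. Solving, k_gold = (0.32/0.065)^(1/0.68) ≈ 10.4231.

k_gold ≈ 10.423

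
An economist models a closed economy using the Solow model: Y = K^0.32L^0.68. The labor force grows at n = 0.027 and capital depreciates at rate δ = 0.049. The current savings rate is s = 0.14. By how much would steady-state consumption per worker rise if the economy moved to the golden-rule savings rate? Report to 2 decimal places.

Δc ≈ 0.19

Break-even investment rate: n + δ = 0.027 + 0.049 = 0.076.
Current steady state (s = 0.14): k* = (0.14/0.076)^(1/0.68) ≈ 2.4557, y* = 2.4557^0.32 ≈ 1.3331, c* = (1−0.14)·1.3331 ≈ 1.1464.
Golden rule sets MPK = n+δ: 0.32·k^(0.32−1) = 0.076, so k_gold = (0.32/0.076)^(1/0.68) ≈ 8.2821.
y_gold = 8.2821^0.32 ≈ 1.9670, c_gold = y_gold − 0.076·k_gold ≈ 1.3376.
Gain: Δc = 1.3376 − 1.1464 ≈ 0.1911.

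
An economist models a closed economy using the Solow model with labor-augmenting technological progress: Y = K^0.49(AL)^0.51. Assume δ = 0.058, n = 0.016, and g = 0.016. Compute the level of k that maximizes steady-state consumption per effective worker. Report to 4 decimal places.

k_gold ≈ 27.7362

Capital per effective worker breaks even when investment replaces (n + g + δ)·k; here n + g + δ = 0.09.
Setting f'(k) = n+g+δ gives 0.49·k^(0.49−1) = 0.09, hence k_gold = (0.49/0.09)^(1/0.51) ≈ 27.7362.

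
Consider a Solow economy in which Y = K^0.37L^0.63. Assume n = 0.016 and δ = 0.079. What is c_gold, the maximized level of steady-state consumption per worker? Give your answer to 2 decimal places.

c_gold ≈ 1.40

Break-even investment rate: n + δ = 0.016 + 0.079 = 0.095.
Golden rule sets MPK = n+δ: 0.37·k^(0.37−1) = 0.095, so k_gold = (0.37/0.095)^(1/0.63) ≈ 8.6550.
y_gold = 8.6550^0.37 ≈ 2.2222.
c_gold = y_gold − (n+δ)·k_gold = 2.2222 − 0.095·8.6550 ≈ 1.4000.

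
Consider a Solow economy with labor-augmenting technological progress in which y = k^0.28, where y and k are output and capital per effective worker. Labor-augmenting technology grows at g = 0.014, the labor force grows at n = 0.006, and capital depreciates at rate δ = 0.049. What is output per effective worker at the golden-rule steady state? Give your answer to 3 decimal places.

y_gold ≈ 1.724

n + g + δ = 0.006 + 0.014 + 0.049 = 0.069.
Setting f'(k) = n+g+δ gives 0.28·k^(0.28−1) = 0.069, hence k_gold = (0.28/0.069)^(1/0.72) ≈ 6.9964.
Output: y_gold = k_gold^0.28 = 6.9964^0.28 ≈ 1.7241.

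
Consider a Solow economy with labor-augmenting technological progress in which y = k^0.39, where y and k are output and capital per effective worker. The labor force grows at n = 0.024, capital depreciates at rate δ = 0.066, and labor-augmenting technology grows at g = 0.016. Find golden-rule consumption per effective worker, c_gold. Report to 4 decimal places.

c_gold ≈ 1.4030

n + g + δ = 0.024 + 0.016 + 0.066 = 0.106.
Golden rule sets MPK = n+g+δ: 0.39·k^(0.39−1) = 0.106, so k_gold = (0.39/0.106)^(1/0.61) ≈ 8.4620.
y_gold = 8.4620^0.39 ≈ 2.2999.
c_gold = y_gold − (n+g+δ)·k_gold = 2.2999 − 0.106·8.4620 ≈ 1.4030.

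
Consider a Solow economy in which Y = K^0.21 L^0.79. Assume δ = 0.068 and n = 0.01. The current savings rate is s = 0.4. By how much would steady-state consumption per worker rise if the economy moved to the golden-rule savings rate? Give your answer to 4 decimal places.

Δc ≈ 0.1014

Break-even investment rate: n + δ = 0.01 + 0.068 = 0.078.
Current steady state (s = 0.4): k* = (0.4/0.078)^(1/0.79) ≈ 7.9194, y* = 7.9194^0.21 ≈ 1.5443, c* = (1−0.4)·1.5443 ≈ 0.9266.
Setting f'(k) = n+δ gives 0.21·k^(0.21−1) = 0.078, hence k_gold = (0.21/0.078)^(1/0.79) ≈ 3.5032.
y_gold = 3.5032^0.21 ≈ 1.3012, c_gold = y_gold − 0.078·k_gold ≈ 1.0279.
Gain: Δc = 1.0279 − 0.9266 ≈ 0.1014.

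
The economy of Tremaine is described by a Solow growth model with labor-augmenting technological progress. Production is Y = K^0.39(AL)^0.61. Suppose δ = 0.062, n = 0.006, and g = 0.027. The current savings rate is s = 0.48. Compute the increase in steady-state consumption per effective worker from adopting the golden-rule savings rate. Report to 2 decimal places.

Δc ≈ 0.04

Capital per effective worker breaks even when investment replaces (n + g + δ)·k; here n + g + δ = 0.095.
Current steady state (s = 0.48): k* = (0.48/0.095)^(1/0.61) ≈ 14.2334, y* = 14.2334^0.39 ≈ 2.8170, c* = (1−0.48)·2.8170 ≈ 1.4649.
At the golden rule the marginal product of capital equals n+g+δ: 0.39·k^(0.39−1) = 0.095. Solving, k_gold = (0.39/0.095)^(1/0.61) ≈ 10.1269.
y_gold = 10.1269^0.39 ≈ 2.4668, c_gold = y_gold − 0.095·k_gold ≈ 1.5048.
Gain: Δc = 1.5048 − 1.4649 ≈ 0.0399.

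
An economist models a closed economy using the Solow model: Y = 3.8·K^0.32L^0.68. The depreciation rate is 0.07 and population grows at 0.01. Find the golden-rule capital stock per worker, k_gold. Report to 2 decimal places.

k_gold ≈ 54.70

Capital per worker breaks even when investment replaces (n + δ)·k; here n + δ = 0.08.
Maximizing c = f(k) − (n+δ)·k gives f'(k) = n+δ, i.e. 0.32·3.8·k^(0.32−1) = 0.08, so k_gold = (0.32·3.8/0.08)^(1/0.68) ≈ 54.7023.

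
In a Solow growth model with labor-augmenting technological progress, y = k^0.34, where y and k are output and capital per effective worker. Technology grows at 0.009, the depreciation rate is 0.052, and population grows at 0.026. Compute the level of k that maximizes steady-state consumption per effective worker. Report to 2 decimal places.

n + g + δ = 0.026 + 0.009 + 0.052 = 0.087.
Maximizing c = f(k) − (n+g+δ)·k gives f'(k) = n+g+δ, i.e. 0.34·k^(0.34−1) = 0.087, so k_gold = (0.34/0.087)^(1/0.66) ≈ 7.8869.

k_gold ≈ 7.89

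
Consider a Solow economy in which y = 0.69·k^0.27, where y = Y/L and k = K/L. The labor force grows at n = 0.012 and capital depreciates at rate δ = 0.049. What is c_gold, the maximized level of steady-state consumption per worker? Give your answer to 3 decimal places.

The effective depreciation rate is n + δ = 0.012 + 0.049 = 0.061.
Setting f'(k) = n+δ gives 0.27·0.69·k^(0.27−1) = 0.061, hence k_gold = (0.27·0.69/0.061)^(1/0.73) ≈ 4.6155.
y_gold = 0.69·4.6155^0.27 ≈ 1.0428.
c_gold = y_gold − (n+δ)·k_gold = 1.0428 − 0.061·4.6155 ≈ 0.7612.

c_gold ≈ 0.761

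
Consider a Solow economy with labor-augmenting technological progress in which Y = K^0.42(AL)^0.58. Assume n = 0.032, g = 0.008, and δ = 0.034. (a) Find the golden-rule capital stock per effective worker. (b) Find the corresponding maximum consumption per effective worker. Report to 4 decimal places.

(a) k_gold ≈ 19.9540; (b) c_gold ≈ 2.0391

Capital per effective worker breaks even when investment replaces (n + g + δ)·k; here n + g + δ = 0.074.
Setting f'(k) = n+g+δ gives 0.42·k^(0.42−1) = 0.074, hence k_gold = (0.42/0.074)^(1/0.58) ≈ 19.9540.
y_gold = 19.9540^0.42 ≈ 3.5157; c_gold = y_gold − 0.074·k_gold ≈ 2.0391.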